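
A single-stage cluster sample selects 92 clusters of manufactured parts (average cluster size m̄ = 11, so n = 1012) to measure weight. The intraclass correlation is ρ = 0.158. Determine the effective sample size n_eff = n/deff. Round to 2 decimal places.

deff = 1 + (11 − 1)·0.158 = 1 + 1.58 = 2.58.
n_eff = 1012 / 2.58 = 392.25.

392.25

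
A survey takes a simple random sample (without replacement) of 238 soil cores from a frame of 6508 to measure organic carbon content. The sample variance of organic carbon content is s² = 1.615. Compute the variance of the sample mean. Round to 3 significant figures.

Under SRS without replacement, Var(ȳ) = (1 − f)·s²/n with f = n/N = 238/6508 = 0.03657037.
Var(ȳ) = (1 − 0.03657037)·1.615/238 = 0.96342963·0.0067857143 = 0.0065375582.

0.00654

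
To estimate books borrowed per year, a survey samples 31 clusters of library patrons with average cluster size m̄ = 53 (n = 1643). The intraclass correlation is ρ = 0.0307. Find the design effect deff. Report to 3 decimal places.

2.596

deff = 1 + (53 − 1)·0.0307 = 1 + 1.5964 = 2.5964.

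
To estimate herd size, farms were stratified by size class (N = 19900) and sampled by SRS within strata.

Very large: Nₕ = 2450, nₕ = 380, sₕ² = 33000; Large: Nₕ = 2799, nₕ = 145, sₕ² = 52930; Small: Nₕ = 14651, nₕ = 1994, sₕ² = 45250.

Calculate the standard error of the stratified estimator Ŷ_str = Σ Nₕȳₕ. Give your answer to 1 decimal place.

85791.9

Var(Ŷ_str) = Σₕ Nₕ²(1 − fₕ)sₕ²/nₕ.
Very large: 2450²·(1 − 380/2450)·33000/380 = 4.4041974 × 10^8.
Large: 2799²·(1 − 145/2799)·52930/145 = 2.7116754 × 10^9.
Small: 14651²·(1 − 1994/14651)·45250/1994 = 4.2081526 × 10^9.
Sum = 7.3602477 × 10^9.
SE = √(7.3602477 × 10^9) = 85791.9.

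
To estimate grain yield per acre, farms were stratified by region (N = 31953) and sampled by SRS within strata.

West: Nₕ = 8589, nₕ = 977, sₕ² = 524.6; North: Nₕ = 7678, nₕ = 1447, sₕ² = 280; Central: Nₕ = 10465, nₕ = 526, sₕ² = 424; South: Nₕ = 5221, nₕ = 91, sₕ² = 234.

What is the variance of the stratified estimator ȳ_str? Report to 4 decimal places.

0.1930

Var(ȳ_str) = Σₕ Wₕ²(1 − fₕ)sₕ²/nₕ with Wₕ = Nₕ/N, N = 31953.
West: Wₕ = 0.26880105; term = 0.26880105²·(1 − 0.11375015)·524.6/977 = 0.034383638.
North: Wₕ = 0.24029043; term = 0.24029043²·(1 − 0.18846054)·280/1447 = 0.0090671767.
Central: Wₕ = 0.32751228; term = 0.32751228²·(1 − 0.05026278)·424/526 = 0.082118074.
South: Wₕ = 0.16339624; term = 0.16339624²·(1 − 0.01742961)·234/91 = 0.067456258.
Sum = 0.19302515.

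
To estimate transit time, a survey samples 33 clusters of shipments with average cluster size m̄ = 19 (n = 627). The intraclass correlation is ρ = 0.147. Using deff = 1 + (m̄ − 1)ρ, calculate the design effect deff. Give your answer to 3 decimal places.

3.646

deff = 1 + (19 − 1)·0.147 = 1 + 2.646 = 3.646.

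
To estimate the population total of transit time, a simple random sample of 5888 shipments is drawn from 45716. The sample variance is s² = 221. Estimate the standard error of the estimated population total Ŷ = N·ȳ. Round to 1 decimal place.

Var(Ŷ) = N²·Var(ȳ) = N²·(1 − n/N)·s²/n.
f = 5888/45716 = 0.12879517; Var(ȳ) = 0.87120483·221/5888 = 0.032699774.
Var(Ŷ) = 45716² · 0.032699774 = 6.834098 × 10^7.
SE(Ŷ) = √(6.834098 × 10^7) = 8266.9.

8266.9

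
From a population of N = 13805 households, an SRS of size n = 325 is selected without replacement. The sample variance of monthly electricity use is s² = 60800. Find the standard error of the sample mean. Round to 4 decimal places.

13.5156

Under SRS without replacement, Var(ȳ) = (1 − f)·s²/n with f = n/N = 325/13805 = 0.02354219.
Var(ȳ) = (1 − 0.02354219)·60800/325 = 0.97645781·187.07692 = 182.67272.
SE(ȳ) = √(182.67272) = 13.5156.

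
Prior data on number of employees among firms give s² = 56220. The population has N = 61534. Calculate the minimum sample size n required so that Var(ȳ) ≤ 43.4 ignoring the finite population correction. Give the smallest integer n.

1296

Without fpc, n₀ = s²/D = 56220/43.4 = 1295.3917.
Rounding up, n = 1296.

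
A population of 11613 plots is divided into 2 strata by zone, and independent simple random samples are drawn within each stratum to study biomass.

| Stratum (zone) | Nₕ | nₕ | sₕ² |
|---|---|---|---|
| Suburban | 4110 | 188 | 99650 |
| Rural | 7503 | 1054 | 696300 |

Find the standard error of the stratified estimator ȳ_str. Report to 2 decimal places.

17.33

Var(ȳ_str) = Σₕ Wₕ²(1 − fₕ)sₕ²/nₕ with Wₕ = Nₕ/N, N = 11613.
Suburban: Wₕ = 0.35391372; term = 0.35391372²·(1 − 0.04574209)·99650/188 = 63.354871.
Rural: Wₕ = 0.64608628; term = 0.64608628²·(1 − 0.14047714)·696300/1054 = 237.02505.
Sum = 300.37992.
SE = √(300.37992) = 17.33.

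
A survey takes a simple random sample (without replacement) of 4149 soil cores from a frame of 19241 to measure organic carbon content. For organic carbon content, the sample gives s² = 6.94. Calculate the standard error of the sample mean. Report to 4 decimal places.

0.0362

Under SRS without replacement, Var(ȳ) = (1 − f)·s²/n with f = n/N = 4149/19241 = 0.21563328.
Var(ȳ) = (1 − 0.21563328)·6.94/4149 = 0.78436672·0.0016726922 = 0.0013120041.
SE(ȳ) = √(0.0013120041) = 0.0362.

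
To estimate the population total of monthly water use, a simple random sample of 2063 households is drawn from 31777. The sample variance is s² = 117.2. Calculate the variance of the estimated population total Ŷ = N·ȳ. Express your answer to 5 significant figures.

Var(Ŷ) = N²·Var(ȳ) = N²·(1 − n/N)·s²/n.
f = 2063/31777 = 0.06492117; Var(ȳ) = 0.93507883·117.2/2063 = 0.053122268.
Var(Ŷ) = 31777² · 0.053122268 = 5.3641683 × 10^7.

5.3642 × 10^7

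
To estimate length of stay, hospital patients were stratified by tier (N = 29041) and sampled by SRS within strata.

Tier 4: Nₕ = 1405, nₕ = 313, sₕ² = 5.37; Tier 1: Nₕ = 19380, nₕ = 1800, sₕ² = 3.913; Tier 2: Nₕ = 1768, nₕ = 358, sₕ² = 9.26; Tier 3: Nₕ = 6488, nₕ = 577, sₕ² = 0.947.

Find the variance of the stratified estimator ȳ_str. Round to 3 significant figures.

Var(ȳ_str) = Σₕ Wₕ²(1 − fₕ)sₕ²/nₕ with Wₕ = Nₕ/N, N = 29041.
Tier 4: Wₕ = 0.04837988; term = 0.04837988²·(1 − 0.22277580)·5.37/313 = 3.1210863 × 10^-5.
Tier 1: Wₕ = 0.66733239; term = 0.66733239²·(1 − 0.09287926)·3.913/1800 = 8.7818669 × 10^-4.
Tier 2: Wₕ = 0.06087945; term = 0.06087945²·(1 − 0.20248869)·9.26/358 = 7.6455054 × 10^-5.
Tier 3: Wₕ = 0.22340828; term = 0.22340828²·(1 − 0.08893342)·0.947/577 = 7.4631614 × 10^-5.
Sum = 0.0010604842.

0.00106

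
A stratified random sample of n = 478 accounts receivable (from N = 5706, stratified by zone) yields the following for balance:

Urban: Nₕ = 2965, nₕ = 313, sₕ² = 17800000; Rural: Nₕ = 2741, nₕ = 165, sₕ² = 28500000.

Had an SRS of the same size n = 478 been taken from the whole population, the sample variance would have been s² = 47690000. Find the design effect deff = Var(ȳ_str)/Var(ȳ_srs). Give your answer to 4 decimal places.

0.5600

Var(ȳ_str) = Σ Wₕ²(1−fₕ)sₕ²/nₕ with Wₕ = Nₕ/5706:
  Urban: (2965/5706)²·(1−313/2965)·17800000/313 = 13734.421
  Rural: (2741/5706)²·(1−165/2741)·28500000/165 = 37458.663
  → Var(ȳ_str) = 51193.084.
Var(ȳ_srs) = (1 − 478/5706)·47690000/478 = 91412.006.
deff = 51193.084 / 91412.006 = 0.5600.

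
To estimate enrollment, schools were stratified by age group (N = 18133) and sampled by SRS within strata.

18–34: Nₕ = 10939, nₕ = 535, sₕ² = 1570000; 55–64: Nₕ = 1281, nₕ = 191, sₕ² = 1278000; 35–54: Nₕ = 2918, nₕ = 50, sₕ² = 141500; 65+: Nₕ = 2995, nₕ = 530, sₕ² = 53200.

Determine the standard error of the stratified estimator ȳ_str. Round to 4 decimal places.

Var(ȳ_str) = Σₕ Wₕ²(1 − fₕ)sₕ²/nₕ with Wₕ = Nₕ/N, N = 18133.
18–34: Wₕ = 0.60326477; term = 0.60326477²·(1 − 0.04890758)·1570000/535 = 1015.7446.
55–64: Wₕ = 0.07064468; term = 0.07064468²·(1 − 0.14910226)·1278000/191 = 28.414093.
35–54: Wₕ = 0.16092208; term = 0.16092208²·(1 − 0.01713502)·141500/50 = 72.02969.
65+: Wₕ = 0.16516848; term = 0.16516848²·(1 − 0.17696160)·53200/530 = 2.2537731.
Sum = 1118.4422.
SE = √(1118.4422) = 33.4431.

33.4431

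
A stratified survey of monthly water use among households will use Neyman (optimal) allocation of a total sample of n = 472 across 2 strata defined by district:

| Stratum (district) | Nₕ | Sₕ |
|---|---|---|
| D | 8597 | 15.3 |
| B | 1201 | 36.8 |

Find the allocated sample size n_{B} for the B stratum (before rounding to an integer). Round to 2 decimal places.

118.71

Neyman allocation: nₕ = n·NₕSₕ / Σⱼ NⱼSⱼ.
Σ NⱼSⱼ = 8597·15.3 + 1201·36.8 = 175730.9.
n_{B} = 472·1201·36.8 / 175730.9 = 118.71.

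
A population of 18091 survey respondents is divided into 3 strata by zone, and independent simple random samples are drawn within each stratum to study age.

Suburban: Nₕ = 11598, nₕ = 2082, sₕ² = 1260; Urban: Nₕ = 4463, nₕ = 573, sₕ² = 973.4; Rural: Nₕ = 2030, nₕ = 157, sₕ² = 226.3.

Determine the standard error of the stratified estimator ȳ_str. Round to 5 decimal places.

0.55762

Var(ȳ_str) = Σₕ Wₕ²(1 − fₕ)sₕ²/nₕ with Wₕ = Nₕ/N, N = 18091.
Suburban: Wₕ = 0.64109226; term = 0.64109226²·(1 − 0.17951371)·1260/2082 = 0.20408083.
Urban: Wₕ = 0.24669725; term = 0.24669725²·(1 − 0.12838898)·973.4/573 = 0.090113127.
Rural: Wₕ = 0.11221049; term = 0.11221049²·(1 − 0.07733990)·226.3/157 = 0.016745325.
Sum = 0.31093928.
SE = √(0.31093928) = 0.55762.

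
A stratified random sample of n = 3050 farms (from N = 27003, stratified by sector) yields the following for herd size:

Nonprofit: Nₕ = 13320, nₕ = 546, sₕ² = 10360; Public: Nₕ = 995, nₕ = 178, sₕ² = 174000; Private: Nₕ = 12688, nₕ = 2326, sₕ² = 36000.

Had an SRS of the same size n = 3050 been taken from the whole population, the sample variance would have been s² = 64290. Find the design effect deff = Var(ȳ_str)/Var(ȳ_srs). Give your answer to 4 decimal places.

Var(ȳ_str) = Σ Wₕ²(1−fₕ)sₕ²/nₕ with Wₕ = Nₕ/27003:
  Nonprofit: (13320/27003)²·(1−546/13320)·10360/546 = 4.4276595
  Public: (995/27003)²·(1−178/995)·174000/178 = 1.0898089
  Private: (12688/27003)²·(1−2326/12688)·36000/2326 = 2.7906509
  → Var(ȳ_str) = 8.3081193.
Var(ȳ_srs) = (1 − 3050/27003)·64290/3050 = 18.697842.
deff = 8.3081193 / 18.697842 = 0.4443.

0.4443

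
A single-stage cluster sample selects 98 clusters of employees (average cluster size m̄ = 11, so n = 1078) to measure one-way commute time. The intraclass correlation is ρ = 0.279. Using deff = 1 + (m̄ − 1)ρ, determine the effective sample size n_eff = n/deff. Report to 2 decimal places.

284.43

deff = 1 + (11 − 1)·0.279 = 1 + 2.79 = 3.79.
n_eff = 1078 / 3.79 = 284.43.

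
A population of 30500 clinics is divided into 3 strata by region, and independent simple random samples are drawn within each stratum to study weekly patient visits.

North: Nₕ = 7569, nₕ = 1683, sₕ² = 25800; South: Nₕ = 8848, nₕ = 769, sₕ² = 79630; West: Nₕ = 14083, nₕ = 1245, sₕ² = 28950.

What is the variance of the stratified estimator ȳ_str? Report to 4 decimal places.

Var(ȳ_str) = Σₕ Wₕ²(1 − fₕ)sₕ²/nₕ with Wₕ = Nₕ/N, N = 30500.
North: Wₕ = 0.24816393; term = 0.24816393²·(1 − 0.22235434)·25800/1683 = 0.73416669.
South: Wₕ = 0.29009836; term = 0.29009836²·(1 − 0.08691230)·79630/769 = 7.9570744.
West: Wₕ = 0.46173770; term = 0.46173770²·(1 − 0.08840446)·28950/1245 = 4.5193095.
Sum = 13.210551.

13.2106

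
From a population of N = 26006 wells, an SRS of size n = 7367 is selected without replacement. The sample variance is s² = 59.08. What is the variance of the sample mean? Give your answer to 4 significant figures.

0.005748

Under SRS without replacement, Var(ȳ) = (1 − f)·s²/n with f = n/N = 7367/26006 = 0.28328078.
Var(ȳ) = (1 − 0.28328078)·59.08/7367 = 0.71671922·0.0080195466 = 0.0057477632.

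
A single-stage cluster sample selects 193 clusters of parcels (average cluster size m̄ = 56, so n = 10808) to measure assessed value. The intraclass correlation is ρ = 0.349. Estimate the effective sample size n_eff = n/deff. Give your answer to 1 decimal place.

deff = 1 + (56 − 1)·0.349 = 1 + 19.195 = 20.195.
n_eff = 10808 / 20.195 = 535.2.

535.2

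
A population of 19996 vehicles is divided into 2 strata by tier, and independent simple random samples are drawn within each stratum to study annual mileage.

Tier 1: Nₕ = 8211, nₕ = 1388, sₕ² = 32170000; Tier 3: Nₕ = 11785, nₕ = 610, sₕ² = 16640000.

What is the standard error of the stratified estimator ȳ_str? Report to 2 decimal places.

110.60

Var(ȳ_str) = Σₕ Wₕ²(1 − fₕ)sₕ²/nₕ with Wₕ = Nₕ/N, N = 19996.
Tier 1: Wₕ = 0.41063213; term = 0.41063213²·(1 − 0.16904153)·32170000/1388 = 3247.4821.
Tier 3: Wₕ = 0.58936787; term = 0.58936787²·(1 − 0.05176071)·16640000/610 = 8984.9228.
Sum = 12232.405.
SE = √(12232.405) = 110.60.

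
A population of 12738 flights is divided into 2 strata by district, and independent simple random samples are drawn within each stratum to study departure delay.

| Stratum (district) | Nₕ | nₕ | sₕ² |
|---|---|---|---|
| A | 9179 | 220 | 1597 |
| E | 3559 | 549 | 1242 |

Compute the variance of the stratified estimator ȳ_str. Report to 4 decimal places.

Var(ȳ_str) = Σₕ Wₕ²(1 − fₕ)sₕ²/nₕ with Wₕ = Nₕ/N, N = 12738.
A: Wₕ = 0.72059978; term = 0.72059978²·(1 − 0.02396775)·1597/220 = 3.6790412.
E: Wₕ = 0.27940022; term = 0.27940022²·(1 − 0.15425681)·1242/549 = 0.14936239.
Sum = 3.8284036.

3.8284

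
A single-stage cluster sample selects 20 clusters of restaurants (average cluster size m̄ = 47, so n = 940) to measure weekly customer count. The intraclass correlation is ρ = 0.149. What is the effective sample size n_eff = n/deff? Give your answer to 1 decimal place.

deff = 1 + (47 − 1)·0.149 = 1 + 6.854 = 7.854.
n_eff = 940 / 7.854 = 119.7.

119.7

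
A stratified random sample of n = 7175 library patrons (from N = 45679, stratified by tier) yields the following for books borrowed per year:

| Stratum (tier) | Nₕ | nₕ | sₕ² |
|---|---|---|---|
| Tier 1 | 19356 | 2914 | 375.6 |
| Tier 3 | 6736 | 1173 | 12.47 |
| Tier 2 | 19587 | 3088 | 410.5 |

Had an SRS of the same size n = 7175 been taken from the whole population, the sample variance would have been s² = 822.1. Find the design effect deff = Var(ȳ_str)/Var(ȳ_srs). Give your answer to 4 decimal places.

0.4187

Var(ȳ_str) = Σ Wₕ²(1−fₕ)sₕ²/nₕ with Wₕ = Nₕ/45679:
  Tier 1: (19356/45679)²·(1−2914/19356)·375.6/2914 = 0.019659529
  Tier 3: (6736/45679)²·(1−1173/6736)·12.47/1173 = 1.9091779 × 10^-4
  Tier 2: (19587/45679)²·(1−3088/19587)·410.5/3088 = 0.020588668
  → Var(ȳ_str) = 0.040439115.
Var(ȳ_srs) = (1 − 7175/45679)·822.1/7175 = 0.096581068.
deff = 0.040439115 / 0.096581068 = 0.4187.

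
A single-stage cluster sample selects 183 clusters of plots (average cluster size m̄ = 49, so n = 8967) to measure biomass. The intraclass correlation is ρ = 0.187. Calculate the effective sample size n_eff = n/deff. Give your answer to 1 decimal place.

deff = 1 + (49 − 1)·0.187 = 1 + 8.976 = 9.976.
n_eff = 8967 / 9.976 = 898.9.

898.9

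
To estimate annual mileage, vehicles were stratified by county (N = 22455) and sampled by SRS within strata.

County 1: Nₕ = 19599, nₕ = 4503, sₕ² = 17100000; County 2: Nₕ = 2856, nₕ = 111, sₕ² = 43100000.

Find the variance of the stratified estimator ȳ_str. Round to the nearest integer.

8265

Var(ȳ_str) = Σₕ Wₕ²(1 − fₕ)sₕ²/nₕ with Wₕ = Nₕ/N, N = 22455.
County 1: Wₕ = 0.87281229; term = 0.87281229²·(1 − 0.22975662)·17100000/4503 = 2228.2496.
County 2: Wₕ = 0.12718771; term = 0.12718771²·(1 − 0.03886555)·43100000/111 = 6037.1049.
Sum = 8265.3545.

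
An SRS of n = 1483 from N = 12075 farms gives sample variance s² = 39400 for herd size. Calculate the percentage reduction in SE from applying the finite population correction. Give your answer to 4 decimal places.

f = n/N = 1483/12075 = 0.12281573.
SE_no-fpc = √(s²/n) = 5.1543931; SE_fpc = √((1−f)s²/n) = 4.8275074.
Ratio = √(1−f) = 0.93658116. Reduction = 100·(1 − 0.93658116) = 6.3419%.

6.3419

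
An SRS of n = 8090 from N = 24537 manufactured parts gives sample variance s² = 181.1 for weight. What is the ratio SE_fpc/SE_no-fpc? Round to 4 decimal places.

f = n/N = 8090/24537 = 0.32970616.
SE_no-fpc = √(s²/n) = 0.14961839; SE_fpc = √((1−f)s²/n) = 0.12249478.
Ratio = √(1−f) = 0.81871475.

0.8187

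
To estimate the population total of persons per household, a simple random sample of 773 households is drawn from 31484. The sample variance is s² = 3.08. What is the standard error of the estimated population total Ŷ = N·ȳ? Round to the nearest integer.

1963

Var(Ŷ) = N²·Var(ȳ) = N²·(1 − n/N)·s²/n.
f = 773/31484 = 0.02455215; Var(ȳ) = 0.97544785·3.08/773 = 0.0038866486.
Var(Ŷ) = 31484² · 0.0038866486 = 3.8526103 × 10^6.
SE(Ŷ) = √(3.8526103 × 10^6) = 1963.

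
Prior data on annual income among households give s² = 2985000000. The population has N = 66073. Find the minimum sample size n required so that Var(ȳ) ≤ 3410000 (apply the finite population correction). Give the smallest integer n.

864

Without fpc, n₀ = s²/D = 2985000000/3410000 = 875.3666.
With fpc, (1 − n/N)·s²/n ≤ D requires n ≥ n₀/(1 + n₀/N) = 875.3666/(1 + 875.3666/66073) = 863.9210.
Rounding up, n = 864.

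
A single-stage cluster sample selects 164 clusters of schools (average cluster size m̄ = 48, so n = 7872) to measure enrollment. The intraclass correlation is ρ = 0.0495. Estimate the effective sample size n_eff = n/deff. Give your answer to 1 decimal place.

2366.5

deff = 1 + (48 − 1)·0.0495 = 1 + 2.3265 = 3.3265.
n_eff = 7872 / 3.3265 = 2366.5.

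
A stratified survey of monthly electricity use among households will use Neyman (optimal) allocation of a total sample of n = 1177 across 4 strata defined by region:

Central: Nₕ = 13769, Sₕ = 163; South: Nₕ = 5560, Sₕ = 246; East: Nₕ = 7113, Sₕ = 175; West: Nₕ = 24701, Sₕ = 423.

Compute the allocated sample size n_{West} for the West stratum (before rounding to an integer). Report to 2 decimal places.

Neyman allocation: nₕ = n·NₕSₕ / Σⱼ NⱼSⱼ.
Σ NⱼSⱼ = 13769·163 + 5560·246 + 7113·175 + 24701·423 = 1.5305405 × 10^7.
n_{West} = 1177·24701·423 / (1.5305405 × 10^7) = 803.50.

803.50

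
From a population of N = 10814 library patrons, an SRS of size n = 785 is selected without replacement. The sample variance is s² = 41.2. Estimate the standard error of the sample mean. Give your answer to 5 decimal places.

0.22062

Under SRS without replacement, Var(ȳ) = (1 − f)·s²/n with f = n/N = 785/10814 = 0.07259109.
Var(ȳ) = (1 − 0.07259109)·41.2/785 = 0.92740891·0.052484076 = 0.0486742.
SE(ȳ) = √(0.0486742) = 0.22062.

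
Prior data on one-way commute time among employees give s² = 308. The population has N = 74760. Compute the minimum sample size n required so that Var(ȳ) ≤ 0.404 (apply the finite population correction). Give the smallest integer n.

Without fpc, n₀ = s²/D = 308/0.404 = 762.3762.
With fpc, (1 − n/N)·s²/n ≤ D requires n ≥ n₀/(1 + n₀/N) = 762.3762/(1 + 762.3762/74760) = 754.6802.
Rounding up, n = 755.

755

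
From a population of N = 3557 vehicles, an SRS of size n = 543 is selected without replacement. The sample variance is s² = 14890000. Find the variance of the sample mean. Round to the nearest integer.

23236

Under SRS without replacement, Var(ȳ) = (1 − f)·s²/n with f = n/N = 543/3557 = 0.15265673.
Var(ȳ) = (1 − 0.15265673)·14890000/543 = 0.84734327·27421.731 = 23235.619.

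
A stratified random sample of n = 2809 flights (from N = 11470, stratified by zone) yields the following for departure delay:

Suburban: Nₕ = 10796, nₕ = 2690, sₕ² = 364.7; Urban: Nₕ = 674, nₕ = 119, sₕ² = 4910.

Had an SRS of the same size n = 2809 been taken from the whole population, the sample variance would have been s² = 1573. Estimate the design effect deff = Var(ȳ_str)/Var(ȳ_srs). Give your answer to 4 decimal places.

Var(ȳ_str) = Σ Wₕ²(1−fₕ)sₕ²/nₕ with Wₕ = Nₕ/11470:
  Suburban: (10796/11470)²·(1−2690/10796)·364.7/2690 = 0.0901833
  Urban: (674/11470)²·(1−119/674)·4910/119 = 0.1173169
  → Var(ȳ_str) = 0.2075002.
Var(ȳ_srs) = (1 − 2809/11470)·1573/2809 = 0.42284539.
deff = 0.2075002 / 0.42284539 = 0.4907.

0.4907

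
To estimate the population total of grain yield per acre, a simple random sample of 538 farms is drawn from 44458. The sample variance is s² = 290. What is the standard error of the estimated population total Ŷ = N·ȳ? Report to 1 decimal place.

Var(Ŷ) = N²·Var(ȳ) = N²·(1 − n/N)·s²/n.
f = 538/44458 = 0.01210131; Var(ȳ) = 0.98789869·290/538 = 0.53251045.
Var(Ŷ) = 44458² · 0.53251045 = 1.0525142 × 10^9.
SE(Ŷ) = √(1.0525142 × 10^9) = 32442.5.

32442.5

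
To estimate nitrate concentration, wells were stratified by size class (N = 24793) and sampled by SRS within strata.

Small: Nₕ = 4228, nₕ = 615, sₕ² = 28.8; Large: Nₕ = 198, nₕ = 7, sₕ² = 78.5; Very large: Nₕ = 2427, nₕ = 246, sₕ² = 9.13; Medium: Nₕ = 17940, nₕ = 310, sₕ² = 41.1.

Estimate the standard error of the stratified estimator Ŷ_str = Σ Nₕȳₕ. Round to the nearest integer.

6578

Var(Ŷ_str) = Σₕ Nₕ²(1 − fₕ)sₕ²/nₕ.
Small: 4228²·(1 − 615/4228)·28.8/615 = 715352.85.
Large: 198²·(1 − 7/198)·78.5/7 = 424101.86.
Very large: 2427²·(1 − 246/2427)·9.13/246 = 196454.11.
Medium: 17940²·(1 − 310/17940)·41.1/310 = 4.1932898 × 10^7.
Sum = 4.3268807 × 10^7.
SE = √(4.3268807 × 10^7) = 6578.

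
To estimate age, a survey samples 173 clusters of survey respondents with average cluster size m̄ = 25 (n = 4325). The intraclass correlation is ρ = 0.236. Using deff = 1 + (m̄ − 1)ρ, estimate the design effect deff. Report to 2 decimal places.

deff = 1 + (25 − 1)·0.236 = 1 + 5.664 = 6.664.

6.66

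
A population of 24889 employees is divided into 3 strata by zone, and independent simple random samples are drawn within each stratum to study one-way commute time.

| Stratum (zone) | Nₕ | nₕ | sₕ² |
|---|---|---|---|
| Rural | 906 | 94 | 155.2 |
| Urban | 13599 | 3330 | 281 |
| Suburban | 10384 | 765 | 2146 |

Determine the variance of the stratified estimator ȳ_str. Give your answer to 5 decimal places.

Var(ȳ_str) = Σₕ Wₕ²(1 − fₕ)sₕ²/nₕ with Wₕ = Nₕ/N, N = 24889.
Rural: Wₕ = 0.03640162; term = 0.03640162²·(1 − 0.10375276)·155.2/94 = 0.0019607995.
Urban: Wₕ = 0.54638595; term = 0.54638595²·(1 − 0.24487095)·281/3330 = 0.019023145.
Suburban: Wₕ = 0.41721242; term = 0.41721242²·(1 − 0.07367103)·2146/765 = 0.45232229.
Sum = 0.47330623.

0.47331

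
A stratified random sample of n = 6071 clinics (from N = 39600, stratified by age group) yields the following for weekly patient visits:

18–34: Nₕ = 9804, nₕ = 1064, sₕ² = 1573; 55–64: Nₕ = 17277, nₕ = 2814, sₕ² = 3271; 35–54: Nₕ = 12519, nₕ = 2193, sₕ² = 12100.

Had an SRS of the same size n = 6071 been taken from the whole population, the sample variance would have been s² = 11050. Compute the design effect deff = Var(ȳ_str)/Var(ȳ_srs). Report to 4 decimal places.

Var(ȳ_str) = Σ Wₕ²(1−fₕ)sₕ²/nₕ with Wₕ = Nₕ/39600:
  18–34: (9804/39600)²·(1−1064/9804)·1573/1064 = 0.080781415
  55–64: (17277/39600)²·(1−2814/17277)·3271/2814 = 0.1852221
  35–54: (12519/39600)²·(1−2193/12519)·12100/2193 = 0.45483945
  → Var(ȳ_str) = 0.72084297.
Var(ȳ_srs) = (1 − 6071/39600)·11050/6071 = 1.5410881.
deff = 0.72084297 / 1.5410881 = 0.4677.

0.4677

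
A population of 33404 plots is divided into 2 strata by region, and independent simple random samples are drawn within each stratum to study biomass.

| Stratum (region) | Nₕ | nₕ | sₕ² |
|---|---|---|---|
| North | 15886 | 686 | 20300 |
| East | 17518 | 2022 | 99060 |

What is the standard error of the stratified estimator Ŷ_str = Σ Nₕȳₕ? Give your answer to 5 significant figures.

142980

Var(Ŷ_str) = Σₕ Nₕ²(1 − fₕ)sₕ²/nₕ.
North: 15886²·(1 − 686/15886)·20300/686 = 7.145458 × 10^9.
East: 17518²·(1 − 2022/17518)·99060/2022 = 1.3299071 × 10^10.
Sum = 2.0444529 × 10^10.
SE = √(2.0444529 × 10^10) = 142980.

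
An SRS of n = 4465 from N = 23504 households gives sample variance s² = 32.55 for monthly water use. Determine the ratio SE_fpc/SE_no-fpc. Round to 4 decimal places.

0.9000

f = n/N = 4465/23504 = 0.18996767.
SE_no-fpc = √(s²/n) = 0.085381694; SE_fpc = √((1−f)s²/n) = 0.076845058.
Ratio = √(1−f) = 0.90001796.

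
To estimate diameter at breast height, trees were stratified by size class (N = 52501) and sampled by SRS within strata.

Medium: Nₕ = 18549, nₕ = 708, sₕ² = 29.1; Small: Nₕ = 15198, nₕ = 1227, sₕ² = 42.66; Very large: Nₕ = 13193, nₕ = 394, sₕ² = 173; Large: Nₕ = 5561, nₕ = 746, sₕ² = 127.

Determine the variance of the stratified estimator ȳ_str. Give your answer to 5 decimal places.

0.03617

Var(ȳ_str) = Σₕ Wₕ²(1 − fₕ)sₕ²/nₕ with Wₕ = Nₕ/N, N = 52501.
Medium: Wₕ = 0.35330756; term = 0.35330756²·(1 − 0.03816917)·29.1/708 = 0.00493474.
Small: Wₕ = 0.28948020; term = 0.28948020²·(1 − 0.08073431)·42.66/1227 = 0.0026782744.
Very large: Wₕ = 0.25129045; term = 0.25129045²·(1 − 0.02986432)·173/394 = 0.026898888.
Large: Wₕ = 0.10592179; term = 0.10592179²·(1 − 0.13414853)·127/746 = 0.0016537845.
Sum = 0.036165687.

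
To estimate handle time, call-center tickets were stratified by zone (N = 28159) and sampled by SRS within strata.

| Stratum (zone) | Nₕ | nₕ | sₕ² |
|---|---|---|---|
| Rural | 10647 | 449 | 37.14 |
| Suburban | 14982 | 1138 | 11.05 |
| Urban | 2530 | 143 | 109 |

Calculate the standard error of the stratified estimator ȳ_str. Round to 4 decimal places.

Var(ȳ_str) = Σₕ Wₕ²(1 − fₕ)sₕ²/nₕ with Wₕ = Nₕ/N, N = 28159.
Rural: Wₕ = 0.37810292; term = 0.37810292²·(1 − 0.04217150)·37.14/449 = 0.011326699.
Suburban: Wₕ = 0.53205014; term = 0.53205014²·(1 − 0.07595782)·11.05/1138 = 0.0025399019.
Urban: Wₕ = 0.08984694; term = 0.08984694²·(1 − 0.05652174)·109/143 = 0.0058053572.
Sum = 0.019671958.
SE = √(0.019671958) = 0.1403.

0.1403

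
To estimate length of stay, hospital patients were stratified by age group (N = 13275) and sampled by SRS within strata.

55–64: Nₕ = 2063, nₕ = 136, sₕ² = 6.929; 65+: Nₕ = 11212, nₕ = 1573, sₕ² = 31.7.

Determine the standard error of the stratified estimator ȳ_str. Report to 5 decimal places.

Var(ȳ_str) = Σₕ Wₕ²(1 − fₕ)sₕ²/nₕ with Wₕ = Nₕ/N, N = 13275.
55–64: Wₕ = 0.15540490; term = 0.15540490²·(1 − 0.06592341)·6.929/136 = 0.0011493268.
65+: Wₕ = 0.84459510; term = 0.84459510²·(1 − 0.14029611)·31.7/1573 = 0.012358807.
Sum = 0.013508134.
SE = √(0.013508134) = 0.11622.

0.11622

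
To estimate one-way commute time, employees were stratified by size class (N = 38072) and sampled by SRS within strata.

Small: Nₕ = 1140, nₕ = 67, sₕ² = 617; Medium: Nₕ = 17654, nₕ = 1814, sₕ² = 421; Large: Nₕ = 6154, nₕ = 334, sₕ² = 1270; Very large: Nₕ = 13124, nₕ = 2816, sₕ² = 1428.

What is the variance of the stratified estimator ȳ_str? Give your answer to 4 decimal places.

0.1938

Var(ȳ_str) = Σₕ Wₕ²(1 − fₕ)sₕ²/nₕ with Wₕ = Nₕ/N, N = 38072.
Small: Wₕ = 0.02994327; term = 0.02994327²·(1 − 0.05877193)·617/67 = 0.0077714767.
Medium: Wₕ = 0.46370036; term = 0.46370036²·(1 − 0.10275292)·421/1814 = 0.044774601.
Large: Wₕ = 0.16164110; term = 0.16164110²·(1 − 0.05427364)·1270/334 = 0.093956395.
Very large: Wₕ = 0.34471528; term = 0.34471528²·(1 − 0.21456873)·1428/2816 = 0.047328725.
Sum = 0.1938312.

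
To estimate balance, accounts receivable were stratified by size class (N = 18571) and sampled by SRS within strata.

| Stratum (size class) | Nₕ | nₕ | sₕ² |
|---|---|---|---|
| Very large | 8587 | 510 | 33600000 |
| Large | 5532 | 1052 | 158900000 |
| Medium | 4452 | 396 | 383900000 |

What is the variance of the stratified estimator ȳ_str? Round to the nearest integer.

74862

Var(ȳ_str) = Σₕ Wₕ²(1 − fₕ)sₕ²/nₕ with Wₕ = Nₕ/N, N = 18571.
Very large: Wₕ = 0.46238759; term = 0.46238759²·(1 − 0.05939210)·33600000/510 = 13249.213.
Large: Wₕ = 0.29788380; term = 0.29788380²·(1 − 0.19016631)·158900000/1052 = 10854.199.
Medium: Wₕ = 0.23972861; term = 0.23972861²·(1 − 0.08894879)·383900000/396 = 50758.111.
Sum = 74861.523.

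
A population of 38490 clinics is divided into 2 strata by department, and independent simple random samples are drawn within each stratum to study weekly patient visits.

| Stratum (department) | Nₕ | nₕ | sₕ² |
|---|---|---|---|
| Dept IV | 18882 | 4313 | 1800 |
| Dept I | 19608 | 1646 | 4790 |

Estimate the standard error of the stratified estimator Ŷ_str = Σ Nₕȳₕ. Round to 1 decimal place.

33760.0

Var(Ŷ_str) = Σₕ Nₕ²(1 − fₕ)sₕ²/nₕ.
Dept IV: 18882²·(1 − 4313/18882)·1800/4313 = 1.1480764 × 10^8.
Dept I: 19608²·(1 − 1646/19608)·4790/1646 = 1.0249287 × 10^9.
Sum = 1.1397363 × 10^9.
SE = √(1.1397363 × 10^9) = 33760.0.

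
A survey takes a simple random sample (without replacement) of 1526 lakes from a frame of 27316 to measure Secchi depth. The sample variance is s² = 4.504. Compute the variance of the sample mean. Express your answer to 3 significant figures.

Under SRS without replacement, Var(ȳ) = (1 − f)·s²/n with f = n/N = 1526/27316 = 0.05586469.
Var(ȳ) = (1 − 0.05586469)·4.504/1526 = 0.94413531·0.0029515072 = 0.0027866222.

0.00279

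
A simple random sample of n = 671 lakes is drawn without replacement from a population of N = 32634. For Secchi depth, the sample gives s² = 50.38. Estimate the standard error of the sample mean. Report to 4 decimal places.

Under SRS without replacement, Var(ȳ) = (1 − f)·s²/n with f = n/N = 671/32634 = 0.02056138.
Var(ȳ) = (1 − 0.02056138)·50.38/671 = 0.97943862·0.075081967 = 0.073538179.
SE(ȳ) = √(0.073538179) = 0.2712.

0.2712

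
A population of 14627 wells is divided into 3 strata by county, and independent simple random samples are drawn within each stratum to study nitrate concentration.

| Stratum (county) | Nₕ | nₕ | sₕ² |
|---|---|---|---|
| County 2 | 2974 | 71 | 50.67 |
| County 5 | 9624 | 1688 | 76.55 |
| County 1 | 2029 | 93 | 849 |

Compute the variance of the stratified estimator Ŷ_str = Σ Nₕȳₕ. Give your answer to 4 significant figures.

4.549 × 10^7

Var(Ŷ_str) = Σₕ Nₕ²(1 − fₕ)sₕ²/nₕ.
County 2: 2974²·(1 − 71/2974)·50.67/71 = 6.1614163 × 10^6.
County 5: 9624²·(1 − 1688/9624)·76.55/1688 = 3.4636183 × 10^6.
County 1: 2029²·(1 − 93/2029)·849/93 = 3.5860153 × 10^7.
Sum = 4.5485188 × 10^7.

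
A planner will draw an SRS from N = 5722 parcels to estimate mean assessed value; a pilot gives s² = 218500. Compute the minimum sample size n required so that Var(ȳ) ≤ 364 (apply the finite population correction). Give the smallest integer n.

544

Without fpc, n₀ = s²/D = 218500/364 = 600.2747.
With fpc, (1 − n/N)·s²/n ≤ D requires n ≥ n₀/(1 + n₀/N) = 600.2747/(1 + 600.2747/5722) = 543.2810.
Rounding up, n = 544.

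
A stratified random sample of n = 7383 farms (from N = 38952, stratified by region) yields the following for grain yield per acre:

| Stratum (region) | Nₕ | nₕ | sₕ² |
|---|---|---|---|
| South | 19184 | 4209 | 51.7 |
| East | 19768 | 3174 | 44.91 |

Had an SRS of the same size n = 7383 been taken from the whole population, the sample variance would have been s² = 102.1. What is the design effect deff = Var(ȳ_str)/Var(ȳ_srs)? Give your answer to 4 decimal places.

0.4804

Var(ȳ_str) = Σ Wₕ²(1−fₕ)sₕ²/nₕ with Wₕ = Nₕ/38952:
  South: (19184/38952)²·(1−4209/19184)·51.7/4209 = 0.0023257236
  East: (19768/38952)²·(1−3174/19768)·44.91/3174 = 0.0030590771
  → Var(ȳ_str) = 0.0053848007.
Var(ȳ_srs) = (1 − 7383/38952)·102.1/7383 = 0.011207892.
deff = 0.0053848007 / 0.011207892 = 0.4804.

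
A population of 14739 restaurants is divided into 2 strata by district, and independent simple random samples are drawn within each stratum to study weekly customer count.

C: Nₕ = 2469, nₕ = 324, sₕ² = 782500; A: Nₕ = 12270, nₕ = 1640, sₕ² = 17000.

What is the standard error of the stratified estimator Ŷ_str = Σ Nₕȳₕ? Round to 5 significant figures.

Var(Ŷ_str) = Σₕ Nₕ²(1 − fₕ)sₕ²/nₕ.
C: 2469²·(1 − 324/2469)·782500/324 = 1.2790506 × 10^10.
A: 12270²·(1 − 1640/12270)·17000/1640 = 1.3520193 × 10^9.
Sum = 1.4142525 × 10^10.
SE = √(1.4142525 × 10^10) = 118920.

118920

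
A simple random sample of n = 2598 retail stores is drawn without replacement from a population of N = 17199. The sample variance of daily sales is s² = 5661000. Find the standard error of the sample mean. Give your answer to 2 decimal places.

Under SRS without replacement, Var(ȳ) = (1 − f)·s²/n with f = n/N = 2598/17199 = 0.15105529.
Var(ȳ) = (1 − 0.15105529)·5661000/2598 = 0.84894471·2178.9838 = 1849.8368.
SE(ȳ) = √(1849.8368) = 43.01.

43.01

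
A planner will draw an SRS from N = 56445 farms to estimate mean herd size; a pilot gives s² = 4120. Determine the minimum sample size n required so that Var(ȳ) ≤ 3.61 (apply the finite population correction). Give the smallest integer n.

Without fpc, n₀ = s²/D = 4120/3.61 = 1141.2742.
With fpc, (1 − n/N)·s²/n ≤ D requires n ≥ n₀/(1 + n₀/N) = 1141.2742/(1 + 1141.2742/56445) = 1118.6558.
Rounding up, n = 1119.

1119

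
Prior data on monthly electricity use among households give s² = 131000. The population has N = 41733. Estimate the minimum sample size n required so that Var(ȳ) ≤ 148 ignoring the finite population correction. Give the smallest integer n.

886

Without fpc, n₀ = s²/D = 131000/148 = 885.1351.
Rounding up, n = 886.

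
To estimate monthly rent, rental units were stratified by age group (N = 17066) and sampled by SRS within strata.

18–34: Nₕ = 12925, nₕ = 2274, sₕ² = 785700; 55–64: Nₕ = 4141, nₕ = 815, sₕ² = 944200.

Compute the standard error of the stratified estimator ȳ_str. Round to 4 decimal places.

Var(ȳ_str) = Σₕ Wₕ²(1 − fₕ)sₕ²/nₕ with Wₕ = Nₕ/N, N = 17066.
18–34: Wₕ = 0.75735380; term = 0.75735380²·(1 − 0.17593810)·785700/2274 = 163.31412.
55–64: Wₕ = 0.24264620; term = 0.24264620²·(1 − 0.19681236)·944200/815 = 54.786099.
Sum = 218.10022.
SE = √(218.10022) = 14.7682.

14.7682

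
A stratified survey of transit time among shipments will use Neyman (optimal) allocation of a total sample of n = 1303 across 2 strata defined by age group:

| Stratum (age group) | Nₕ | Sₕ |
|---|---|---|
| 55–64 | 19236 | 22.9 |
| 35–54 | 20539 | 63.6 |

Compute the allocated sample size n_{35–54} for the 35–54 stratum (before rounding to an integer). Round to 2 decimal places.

974.41

Neyman allocation: nₕ = n·NₕSₕ / Σⱼ NⱼSⱼ.
Σ NⱼSⱼ = 19236·22.9 + 20539·63.6 = 1.7467848 × 10^6.
n_{35–54} = 1303·20539·63.6 / (1.7467848 × 10^6) = 974.41.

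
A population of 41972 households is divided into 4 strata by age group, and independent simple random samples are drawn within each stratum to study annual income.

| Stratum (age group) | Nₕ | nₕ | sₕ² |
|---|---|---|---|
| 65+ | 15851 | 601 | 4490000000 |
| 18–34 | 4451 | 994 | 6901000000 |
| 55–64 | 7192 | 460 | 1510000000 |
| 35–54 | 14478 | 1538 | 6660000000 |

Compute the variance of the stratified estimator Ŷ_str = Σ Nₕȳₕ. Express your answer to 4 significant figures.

2.883 × 10^15

Var(Ŷ_str) = Σₕ Nₕ²(1 − fₕ)sₕ²/nₕ.
65+: 15851²·(1 − 601/15851)·4490000000/601 = 1.8059195 × 10^15.
18–34: 4451²·(1 − 994/4451)·6901000000/994 = 1.0682739 × 10^14.
55–64: 7192²·(1 − 460/7192)·1510000000/460 = 1.5893257 × 10^14.
35–54: 14478²·(1 − 1538/14478)·6660000000/1538 = 8.1126127 × 10^14.
Sum = 2.8829407 × 10^15.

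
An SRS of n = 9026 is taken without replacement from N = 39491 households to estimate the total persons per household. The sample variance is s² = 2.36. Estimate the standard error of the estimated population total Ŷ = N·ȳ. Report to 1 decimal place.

560.9

Var(Ŷ) = N²·Var(ȳ) = N²·(1 − n/N)·s²/n.
f = 9026/39491 = 0.22855841; Var(ȳ) = 0.77144159·2.36/9026 = 2.0170642 × 10^-4.
Var(Ŷ) = 39491² · (2.0170642 × 10^-4) = 314569.04.
SE(Ŷ) = √(314569.04) = 560.9.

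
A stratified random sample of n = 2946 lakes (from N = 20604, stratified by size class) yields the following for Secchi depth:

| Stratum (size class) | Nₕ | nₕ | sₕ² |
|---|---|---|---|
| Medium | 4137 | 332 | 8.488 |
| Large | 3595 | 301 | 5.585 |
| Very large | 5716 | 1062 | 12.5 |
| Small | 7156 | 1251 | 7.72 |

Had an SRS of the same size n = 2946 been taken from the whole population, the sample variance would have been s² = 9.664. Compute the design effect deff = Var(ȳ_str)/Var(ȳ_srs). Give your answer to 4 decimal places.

1.0021

Var(ȳ_str) = Σ Wₕ²(1−fₕ)sₕ²/nₕ with Wₕ = Nₕ/20604:
  Medium: (4137/20604)²·(1−332/4137)·8.488/332 = 9.4799138 × 10^-4
  Large: (3595/20604)²·(1−301/3595)·5.585/301 = 5.1757833 × 10^-4
  Very large: (5716/20604)²·(1−1062/5716)·12.5/1062 = 7.3756621 × 10^-4
  Small: (7156/20604)²·(1−1251/7156)·7.72/1251 = 6.142528 × 10^-4
  → Var(ȳ_str) = 0.0028173887.
Var(ȳ_srs) = (1 − 2946/20604)·9.664/2946 = 0.002811345.
deff = 0.0028173887 / 0.002811345 = 1.0021.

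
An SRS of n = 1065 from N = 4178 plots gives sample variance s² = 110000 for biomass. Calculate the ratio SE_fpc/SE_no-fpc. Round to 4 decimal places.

0.8632

f = n/N = 1065/4178 = 0.25490665.
SE_no-fpc = √(s²/n) = 10.162991; SE_fpc = √((1−f)s²/n) = 8.7725708.
Ratio = √(1−f) = 0.86318790.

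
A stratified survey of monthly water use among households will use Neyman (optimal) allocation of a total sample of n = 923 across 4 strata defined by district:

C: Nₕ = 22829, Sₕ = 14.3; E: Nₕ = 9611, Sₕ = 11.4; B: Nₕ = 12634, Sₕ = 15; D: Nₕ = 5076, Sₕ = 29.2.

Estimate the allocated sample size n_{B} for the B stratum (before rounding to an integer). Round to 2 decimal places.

Neyman allocation: nₕ = n·NₕSₕ / Σⱼ NⱼSⱼ.
Σ NⱼSⱼ = 22829·14.3 + 9611·11.4 + 12634·15 + 5076·29.2 = 773749.3.
n_{B} = 923·12634·15 / 773749.3 = 226.07.

226.07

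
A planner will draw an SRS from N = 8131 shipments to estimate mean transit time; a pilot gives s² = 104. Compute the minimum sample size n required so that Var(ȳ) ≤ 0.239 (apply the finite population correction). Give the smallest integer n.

Without fpc, n₀ = s²/D = 104/0.239 = 435.1464.
With fpc, (1 − n/N)·s²/n ≤ D requires n ≥ n₀/(1 + n₀/N) = 435.1464/(1 + 435.1464/8131) = 413.0417.
Rounding up, n = 414.

414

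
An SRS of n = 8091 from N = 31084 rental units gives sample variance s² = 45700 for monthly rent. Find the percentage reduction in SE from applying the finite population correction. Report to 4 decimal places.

13.9939

f = n/N = 8091/31084 = 0.26029469.
SE_no-fpc = √(s²/n) = 2.376605; SE_fpc = √((1−f)s²/n) = 2.0440258.
Ratio = √(1−f) = 0.86006123. Reduction = 100·(1 − 0.86006123) = 13.9939%.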